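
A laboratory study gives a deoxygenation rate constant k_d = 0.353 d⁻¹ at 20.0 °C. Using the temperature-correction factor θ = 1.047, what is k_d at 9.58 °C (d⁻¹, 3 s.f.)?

k_d ≈ 0.219 d⁻¹

k_d(T₂) = k_d(T₁) · θ^(T₂−T₁) = 0.353 × 1.047^(9.58−20.0)
= 0.353 × 1.047^-10.4 = 0.353 × 0.6197 = 0.2187 d⁻¹.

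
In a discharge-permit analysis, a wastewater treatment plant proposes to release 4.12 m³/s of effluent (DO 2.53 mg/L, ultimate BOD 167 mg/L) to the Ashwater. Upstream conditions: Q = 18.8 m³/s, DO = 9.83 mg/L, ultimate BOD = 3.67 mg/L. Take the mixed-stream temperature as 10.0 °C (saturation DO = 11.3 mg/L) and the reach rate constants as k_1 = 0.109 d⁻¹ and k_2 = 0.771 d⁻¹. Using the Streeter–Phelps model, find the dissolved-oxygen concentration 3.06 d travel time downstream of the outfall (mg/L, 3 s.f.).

DO ≈ 7.66 mg/L

Mixed DO = (18.8×9.83 + 4.12×2.53)/(18.8+4.12) = 195.2/22.92 = 8.518 mg/L.
Mixed L₀ = (18.8×3.67 + 4.12×167)/(22.92) = 757.0/22.92 = 33.03 mg/L.
Initial deficit D₀ = C_s − DO₀ = 11.3 − 8.518 = 2.782 mg/L.
D(3.06) = [0.109×33.03/(0.771−0.109)](e^(−0.109×3.06) − e^(−0.771×3.06)) + 2.782 e^(−0.771×3.06)
= 5.438 × (0.7164 − 0.09449) + 2.782 × 0.09449 = 3.645 mg/L.
DO = 11.3 − 3.645 = 7.655 mg/L.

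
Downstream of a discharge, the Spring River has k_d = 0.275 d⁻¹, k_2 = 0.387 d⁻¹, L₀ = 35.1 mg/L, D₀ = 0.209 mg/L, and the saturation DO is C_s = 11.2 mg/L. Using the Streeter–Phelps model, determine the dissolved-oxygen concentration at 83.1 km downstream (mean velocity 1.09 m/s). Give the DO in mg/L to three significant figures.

Travel time t = x/v = 83.1 km / (1.09 m/s) = 83100 m / 1.09 m/s = 76240 s = 0.8824 d.
k_d L₀/(k_2−k_d) = 0.275×35.1/(0.387−0.275) = 9.653/0.1120 = 86.18 mg/L.
e^(−k_d t) = e^(−0.275×0.8824) = 0.7845; e^(−k_2 t) = e^(−0.387×0.8824) = 0.7107.
D = 86.18 × (0.7845 − 0.7107) + 0.209 × 0.7107 = 6.363 + 0.1485 = 6.511 mg/L.
DO = C_s − D = 11.2 − 6.511 = 4.689 mg/L.

DO ≈ 4.69 mg/L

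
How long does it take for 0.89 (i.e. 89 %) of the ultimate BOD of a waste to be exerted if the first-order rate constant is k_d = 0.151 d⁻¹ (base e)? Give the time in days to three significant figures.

t ≈ 14.6 d

y/L₀ = 1 − e^(−k_d t) = 0.89 ⇒ e^(−k_d t) = 0.110
t = −ln(0.110) / 0.151 = 2.207 / 0.151 = 14.62 d.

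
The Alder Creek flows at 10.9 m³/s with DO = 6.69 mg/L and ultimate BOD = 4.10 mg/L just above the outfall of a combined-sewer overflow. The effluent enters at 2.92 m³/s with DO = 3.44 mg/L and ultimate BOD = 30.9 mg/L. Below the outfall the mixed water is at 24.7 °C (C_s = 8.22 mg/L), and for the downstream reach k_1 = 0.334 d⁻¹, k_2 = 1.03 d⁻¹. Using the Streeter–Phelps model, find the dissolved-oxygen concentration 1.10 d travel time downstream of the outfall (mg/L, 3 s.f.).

Mixed DO = (10.9×6.69 + 2.92×3.44)/(10.9+2.92) = 82.97/13.82 = 6.003 mg/L.
Mixed L₀ = (10.9×4.10 + 2.92×30.9)/(13.82) = 134.9/13.82 = 9.763 mg/L.
Initial deficit D₀ = C_s − DO₀ = 8.22 − 6.003 = 2.217 mg/L.
D(1.10) = [0.334×9.763/(1.03−0.334)](e^(−0.334×1.10) − e^(−1.03×1.10)) + 2.217 e^(−1.03×1.10)
= 4.685 × (0.6925 − 0.3221) + 2.217 × 0.3221 = 2.450 mg/L.
DO = 8.22 − 2.450 = 5.770 mg/L.

DO ≈ 5.77 mg/L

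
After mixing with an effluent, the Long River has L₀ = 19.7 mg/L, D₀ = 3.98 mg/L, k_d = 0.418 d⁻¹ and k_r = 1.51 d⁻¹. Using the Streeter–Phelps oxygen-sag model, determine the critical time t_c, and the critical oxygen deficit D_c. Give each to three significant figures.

t_c ≈ 0.489 d; D_c ≈ 4.45 mg/L

t_c = [1/(k_r−k_d)] ln[(k_r/k_d)(1 − D₀(k_r−k_d)/(k_d L₀))]
= [1/(1.51−0.418)] ln[(1.51/0.418)(1 − 3.98×1.092/(0.418×19.7))]
= (1/1.092) ln[3.612 × 0.4722] = 0.9158 × ln(1.706) = 0.9158 × 0.5340 = 0.4891 d.
L(t_c) = L₀ e^(−k_d t_c) = 19.7 × 0.8151 = 16.06 mg/L, and at the critical point k_r D_c = k_d L, so D_c = (0.418/1.51) × 16.06 = 4.445 mg/L.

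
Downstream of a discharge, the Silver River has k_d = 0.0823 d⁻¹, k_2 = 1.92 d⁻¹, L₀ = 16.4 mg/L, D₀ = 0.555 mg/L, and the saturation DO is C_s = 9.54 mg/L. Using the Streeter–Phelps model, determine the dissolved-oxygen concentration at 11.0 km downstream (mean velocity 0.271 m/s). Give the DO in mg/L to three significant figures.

DO ≈ 8.91 mg/L

Travel time t = x/v = 11.0 km / (0.271 m/s) = 11000 m / 0.271 m/s = 40590 s = 0.4698 d.
k_d L₀/(k_2−k_d) = 0.0823×16.4/(1.92−0.0823) = 1.350/1.838 = 0.7345 mg/L.
e^(−k_d t) = e^(−0.0823×0.4698) = 0.9621; e^(−k_2 t) = e^(−1.92×0.4698) = 0.4058.
D = 0.7345 × (0.9621 − 0.4058) + 0.555 × 0.4058 = 0.4086 + 0.2252 = 0.6338 mg/L.
DO = C_s − D = 9.54 − 0.6338 = 8.906 mg/L.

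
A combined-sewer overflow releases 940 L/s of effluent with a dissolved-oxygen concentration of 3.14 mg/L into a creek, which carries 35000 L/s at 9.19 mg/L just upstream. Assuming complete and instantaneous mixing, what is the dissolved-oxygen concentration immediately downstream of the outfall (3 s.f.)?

Flow-weighted mixing: C = (Q_r C_r + Q_w C_w)/(Q_r + Q_w)
= (35000×9.19 + 940×3.14)/(35000 + 940) = 324600/35940 = 9.032 mg/L.

9.03 mg/L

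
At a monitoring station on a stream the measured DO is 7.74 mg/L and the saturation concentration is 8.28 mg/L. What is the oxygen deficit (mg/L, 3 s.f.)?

D ≈ 0.540 mg/L

D = C_s − C = 8.28 − 7.74 = 0.540 mg/L.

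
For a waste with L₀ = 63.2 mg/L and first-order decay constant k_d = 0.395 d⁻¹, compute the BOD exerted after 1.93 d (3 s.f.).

y_t = L₀(1 − e^(−k_d t)) = 63.2 × (1 − e^(−0.395×1.93))
= 63.2 × (1 − 0.4666) = 63.2 × 0.5334 = 33.71 mg/L.

y ≈ 33.7 mg/L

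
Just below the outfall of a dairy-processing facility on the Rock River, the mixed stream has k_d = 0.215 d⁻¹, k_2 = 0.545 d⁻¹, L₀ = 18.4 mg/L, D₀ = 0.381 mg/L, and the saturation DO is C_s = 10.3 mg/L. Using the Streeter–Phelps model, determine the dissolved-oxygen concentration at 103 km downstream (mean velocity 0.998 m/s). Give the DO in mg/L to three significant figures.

Travel time t = x/v = 103 km / (0.998 m/s) = 103000 m / 0.998 m/s = 103200 s = 1.195 d.
k_d L₀/(k_2−k_d) = 0.215×18.4/(0.545−0.215) = 3.956/0.3300 = 11.99 mg/L.
e^(−k_d t) = e^(−0.215×1.195) = 0.7735; e^(−k_2 t) = e^(−0.545×1.195) = 0.5215.
D = 11.99 × (0.7735 − 0.5215) + 0.381 × 0.5215 = 3.021 + 0.1987 = 3.220 mg/L.
DO = C_s − D = 10.3 − 3.220 = 7.080 mg/L.

DO ≈ 7.08 mg/L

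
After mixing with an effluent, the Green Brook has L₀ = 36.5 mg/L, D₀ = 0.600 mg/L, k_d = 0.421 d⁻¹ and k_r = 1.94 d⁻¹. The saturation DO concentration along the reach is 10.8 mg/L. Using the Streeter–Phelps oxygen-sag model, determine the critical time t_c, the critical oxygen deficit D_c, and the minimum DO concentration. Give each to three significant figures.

t_c ≈ 0.966 d; D_c ≈ 5.28 mg/L; min DO ≈ 5.52 mg/L

t_c = [1/(k_r−k_d)] ln[(k_r/k_d)(1 − D₀(k_r−k_d)/(k_d L₀))]
= [1/(1.94−0.421)] ln[(1.94/0.421)(1 − 0.600×1.519/(0.421×36.5))]
= (1/1.519) ln[4.608 × 0.9407] = 0.6583 × ln(4.335) = 0.6583 × 1.467 = 0.9655 d.
L(t_c) = L₀ e^(−k_d t_c) = 36.5 × 0.6660 = 24.31 mg/L, and at the critical point k_r D_c = k_d L, so D_c = (0.421/1.94) × 24.31 = 5.275 mg/L.
Minimum DO = C_s − D_c = 10.8 − 5.275 = 5.525 mg/L.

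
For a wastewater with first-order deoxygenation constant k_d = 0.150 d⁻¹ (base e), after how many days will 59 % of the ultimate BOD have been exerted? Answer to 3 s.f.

t ≈ 5.94 d

y/L₀ = 1 − e^(−k_d t) = 0.59 ⇒ e^(−k_d t) = 0.410
t = −ln(0.410) / 0.150 = 0.8916 / 0.150 = 5.944 d.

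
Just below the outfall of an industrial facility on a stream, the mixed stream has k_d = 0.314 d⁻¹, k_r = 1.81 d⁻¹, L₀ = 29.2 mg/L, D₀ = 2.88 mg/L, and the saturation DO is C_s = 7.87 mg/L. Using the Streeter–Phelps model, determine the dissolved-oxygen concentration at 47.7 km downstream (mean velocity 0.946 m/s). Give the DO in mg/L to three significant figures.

DO ≈ 3.90 mg/L

Travel time t = x/v = 47.7 km / (0.946 m/s) = 47700 m / 0.946 m/s = 50420 s = 0.5836 d.
k_d L₀/(k_r−k_d) = 0.314×29.2/(1.81−0.314) = 9.169/1.496 = 6.129 mg/L.
e^(−k_d t) = e^(−0.314×0.5836) = 0.8326; e^(−k_r t) = e^(−1.81×0.5836) = 0.3477.
D = 6.129 × (0.8326 − 0.3477) + 2.88 × 0.3477 = 2.971 + 1.001 = 3.973 mg/L.
DO = C_s − D = 7.87 − 3.973 = 3.897 mg/L.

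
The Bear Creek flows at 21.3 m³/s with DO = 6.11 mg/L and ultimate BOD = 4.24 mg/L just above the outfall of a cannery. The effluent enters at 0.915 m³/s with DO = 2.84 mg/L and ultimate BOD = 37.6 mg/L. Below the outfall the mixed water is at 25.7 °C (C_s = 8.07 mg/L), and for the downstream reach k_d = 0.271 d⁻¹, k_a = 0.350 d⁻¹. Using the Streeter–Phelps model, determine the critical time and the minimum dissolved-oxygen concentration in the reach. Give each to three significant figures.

t_c ≈ 1.78 d; minimum DO ≈ 5.39 mg/L

Mixed DO = (21.3×6.11 + 0.915×2.84)/(21.3+0.915) = 132.7/22.21 = 5.975 mg/L.
Mixed L₀ = (21.3×4.24 + 0.915×37.6)/(22.21) = 124.7/22.21 = 5.614 mg/L.
Initial deficit D₀ = C_s − DO₀ = 8.07 − 5.975 = 2.095 mg/L.
t_c = (1/0.07900) ln[(0.350/0.271)(1 − 2.095×0.07900/(0.271×5.614))] = 12.66 × ln(1.151) = 1.781 d.
D_c = (0.271/0.350) × 5.614 × e^(−0.271×1.781) = 0.7743 × 5.614 × 0.6172 = 2.683 mg/L.
Minimum DO = 8.07 − 2.683 = 5.387 mg/L.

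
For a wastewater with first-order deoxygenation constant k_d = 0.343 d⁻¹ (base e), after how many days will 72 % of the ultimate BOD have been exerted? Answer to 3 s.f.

y/L₀ = 1 − e^(−k_d t) = 0.72 ⇒ e^(−k_d t) = 0.280
t = −ln(0.280) / 0.343 = 1.273 / 0.343 = 3.711 d.

t ≈ 3.71 d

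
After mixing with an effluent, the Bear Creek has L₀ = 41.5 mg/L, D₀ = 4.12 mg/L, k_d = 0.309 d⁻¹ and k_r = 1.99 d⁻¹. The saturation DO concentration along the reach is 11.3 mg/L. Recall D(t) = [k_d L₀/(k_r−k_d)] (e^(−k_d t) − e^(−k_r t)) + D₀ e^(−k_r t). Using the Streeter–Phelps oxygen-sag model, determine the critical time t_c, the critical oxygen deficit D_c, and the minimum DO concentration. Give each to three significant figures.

t_c ≈ 0.646 d; D_c ≈ 5.28 mg/L; min DO ≈ 6.02 mg/L

At the critical point dD/dt = 0, so k_d L₀ e^(−k_d t) = k_r D. Substituting D(t) from the Streeter–Phelps equation and solving for t gives
t_c = ln[(k_r/k_d)(1 − D₀(k_r−k_d)/(k_d L₀))] / (k_r−k_d).
Here k_r−k_d = 1.681 d⁻¹ and 1 − D₀(k_r−k_d)/(k_d L₀) = 1 − 4.12×1.681/(0.309×41.5) = 0.4599, so
t_c = ln(6.440 × 0.4599) / 1.681 = 1.086 / 1.681 = 0.6460 d.
L(t_c) = L₀ e^(−k_d t_c) = 41.5 × 0.8191 = 33.99 mg/L, and at the critical point k_r D_c = k_d L, so D_c = (0.309/1.99) × 33.99 = 5.278 mg/L.
Minimum DO = C_s − D_c = 11.3 − 5.278 = 6.022 mg/L.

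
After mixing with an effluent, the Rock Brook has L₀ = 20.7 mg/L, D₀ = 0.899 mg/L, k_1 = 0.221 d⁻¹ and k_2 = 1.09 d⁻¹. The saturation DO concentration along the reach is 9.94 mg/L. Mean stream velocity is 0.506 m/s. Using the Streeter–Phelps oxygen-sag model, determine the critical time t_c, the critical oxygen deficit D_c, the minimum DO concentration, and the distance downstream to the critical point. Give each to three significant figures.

t_c ≈ 1.62 d; D_c ≈ 2.93 mg/L; min DO ≈ 7.01 mg/L; x_c ≈ 70.9 km

At the critical point dD/dt = 0, so k_1 L₀ e^(−k_1 t) = k_2 D. Substituting D(t) from the Streeter–Phelps equation and solving for t gives
t_c = ln[(k_2/k_1)(1 − D₀(k_2−k_1)/(k_1 L₀))] / (k_2−k_1).
Here k_2−k_1 = 0.8690 d⁻¹ and 1 − D₀(k_2−k_1)/(k_1 L₀) = 1 − 0.899×0.8690/(0.221×20.7) = 0.8292, so
t_c = ln(4.932 × 0.8292) / 0.8690 = 1.409 / 0.8690 = 1.621 d.
L(t_c) = L₀ e^(−k_1 t_c) = 20.7 × 0.6989 = 14.47 mg/L, and at the critical point k_2 D_c = k_1 L, so D_c = (0.221/1.09) × 14.47 = 2.933 mg/L.
Minimum DO = C_s − D_c = 9.94 − 2.933 = 7.007 mg/L.
x_c = v t_c = 0.506 m/s × 1.621 d × 86400 s/d = 70860 m ≈ 70.9 km.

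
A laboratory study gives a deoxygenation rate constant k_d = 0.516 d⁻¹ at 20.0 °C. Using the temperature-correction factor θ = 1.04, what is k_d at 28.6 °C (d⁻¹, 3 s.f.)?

k_d(T₂) = k_d(T₁) · θ^(T₂−T₁) = 0.516 × 1.04^(28.6−20.0)
= 0.516 × 1.04^8.60 = 0.516 × 1.401 = 0.7230 d⁻¹.

k_d ≈ 0.723 d⁻¹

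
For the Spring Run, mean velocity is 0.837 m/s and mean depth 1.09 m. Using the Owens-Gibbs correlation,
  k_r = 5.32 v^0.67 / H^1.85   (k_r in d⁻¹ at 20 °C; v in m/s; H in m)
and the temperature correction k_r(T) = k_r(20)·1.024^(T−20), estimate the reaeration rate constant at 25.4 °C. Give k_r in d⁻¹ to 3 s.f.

k_r ≈ 4.58 d⁻¹

k_r(20) = 5.32 × 0.837^0.67 / 1.09^1.85 = 5.32 × 0.8876 / 1.173 = 4.026 d⁻¹.
k_r(25.4) = 4.026 × 1.024^(25.4−20) = 4.026 × 1.137 = 4.576 d⁻¹.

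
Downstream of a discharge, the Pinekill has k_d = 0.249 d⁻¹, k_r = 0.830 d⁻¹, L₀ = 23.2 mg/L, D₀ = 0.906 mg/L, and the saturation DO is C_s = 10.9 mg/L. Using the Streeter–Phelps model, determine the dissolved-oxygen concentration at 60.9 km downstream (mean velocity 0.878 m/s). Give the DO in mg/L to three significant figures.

DO ≈ 7.40 mg/L

Travel time t = x/v = 60.9 km / (0.878 m/s) = 60900 m / 0.878 m/s = 69360 s = 0.8028 d.
k_d L₀/(k_r−k_d) = 0.249×23.2/(0.830−0.249) = 5.777/0.5810 = 9.943 mg/L.
e^(−k_d t) = e^(−0.249×0.8028) = 0.8188; e^(−k_r t) = e^(−0.830×0.8028) = 0.5136.
D = 9.943 × (0.8188 − 0.5136) + 0.906 × 0.5136 = 3.035 + 0.4653 = 3.500 mg/L.
DO = C_s − D = 10.9 − 3.500 = 7.400 mg/L.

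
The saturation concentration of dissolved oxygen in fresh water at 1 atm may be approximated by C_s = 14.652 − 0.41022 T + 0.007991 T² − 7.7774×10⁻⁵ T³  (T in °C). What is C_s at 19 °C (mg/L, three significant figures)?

C_s = 14.652 − 0.41022×19 + 0.007991×19² − 7.7774×10⁻⁵×19³ = 9.209 mg/L.

C_s ≈ 9.21 mg/L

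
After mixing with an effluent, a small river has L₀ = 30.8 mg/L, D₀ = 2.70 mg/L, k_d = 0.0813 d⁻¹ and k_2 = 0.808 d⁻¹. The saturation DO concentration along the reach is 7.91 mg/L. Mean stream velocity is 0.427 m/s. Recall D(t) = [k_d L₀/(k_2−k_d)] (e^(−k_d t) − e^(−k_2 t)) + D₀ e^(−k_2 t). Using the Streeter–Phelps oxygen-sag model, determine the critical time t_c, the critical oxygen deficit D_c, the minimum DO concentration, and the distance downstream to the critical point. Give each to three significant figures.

With k_2/k_d = 9.938 and 1 − D₀(k_2−k_d)/(k_d L₀) = 0.2164,
t_c = ln(9.938 × 0.2164) / (0.808 − 0.0813) = ln(2.151) / 0.7267 = 0.7659/0.7267 = 1.054 d.
L(t_c) = L₀ e^(−k_d t_c) = 30.8 × 0.9179 = 28.27 mg/L, and at the critical point k_2 D_c = k_d L, so D_c = (0.0813/0.808) × 28.27 = 2.845 mg/L.
Minimum DO = C_s − D_c = 7.91 − 2.845 = 5.065 mg/L.
x_c = v t_c = 0.427 m/s × 1.054 d × 86400 s/d = 38880 m ≈ 38.9 km.

t_c ≈ 1.05 d; D_c ≈ 2.84 mg/L; min DO ≈ 5.07 mg/L; x_c ≈ 38.9 km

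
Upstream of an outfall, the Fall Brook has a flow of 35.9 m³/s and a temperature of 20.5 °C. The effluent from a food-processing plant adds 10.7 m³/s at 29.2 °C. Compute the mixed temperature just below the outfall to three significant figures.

22.5 °C

Flow-weighted mixing: C = (Q_r C_r + Q_w C_w)/(Q_r + Q_w)
= (35.9×20.5 + 10.7×29.2)/(35.9 + 10.7) = 1048/46.60 = 22.50 °C.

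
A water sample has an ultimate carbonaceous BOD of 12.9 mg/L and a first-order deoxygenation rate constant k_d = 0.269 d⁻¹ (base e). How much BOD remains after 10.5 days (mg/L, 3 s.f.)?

L_t = L₀ e^(−k_d t) = 12.9 × e^(−0.269×10.5) = 12.9 × 0.05934 = 0.7655 mg/L.

L ≈ 0.765 mg/L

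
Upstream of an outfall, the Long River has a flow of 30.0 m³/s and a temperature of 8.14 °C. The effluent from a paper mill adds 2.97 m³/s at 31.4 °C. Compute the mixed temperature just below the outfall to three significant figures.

10.2 °C

Flow-weighted mixing: C = (Q_r C_r + Q_w C_w)/(Q_r + Q_w)
= (30.0×8.14 + 2.97×31.4)/(30.0 + 2.97) = 337.5/32.97 = 10.24 °C.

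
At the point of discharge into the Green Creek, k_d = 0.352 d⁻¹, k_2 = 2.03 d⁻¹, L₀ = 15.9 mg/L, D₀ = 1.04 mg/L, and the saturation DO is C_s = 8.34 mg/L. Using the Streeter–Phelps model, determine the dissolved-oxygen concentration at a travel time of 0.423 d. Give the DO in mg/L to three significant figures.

k_d L₀/(k_2−k_d) = 0.352×15.9/(2.03−0.352) = 5.597/1.678 = 3.335 mg/L.
e^(−k_d t) = e^(−0.352×0.4230) = 0.8617; e^(−k_2 t) = e^(−2.03×0.4230) = 0.4237.
D = 3.335 × (0.8617 − 0.4237) + 1.04 × 0.4237 = 1.461 + 0.4407 = 1.901 mg/L.
DO = C_s − D = 8.34 − 1.901 = 6.439 mg/L.

DO ≈ 6.44 mg/L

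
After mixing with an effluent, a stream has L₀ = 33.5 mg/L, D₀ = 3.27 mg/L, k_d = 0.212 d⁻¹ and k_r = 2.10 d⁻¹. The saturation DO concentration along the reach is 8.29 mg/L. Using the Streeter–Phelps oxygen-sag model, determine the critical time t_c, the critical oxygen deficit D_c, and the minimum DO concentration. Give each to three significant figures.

t_c ≈ 0.137 d; D_c ≈ 3.29 mg/L; min DO ≈ 5.00 mg/L

With k_r/k_d = 9.906 and 1 − D₀(k_r−k_d)/(k_d L₀) = 0.1307,
t_c = ln(9.906 × 0.1307) / (2.10 − 0.212) = ln(1.295) / 1.888 = 0.2583/1.888 = 0.1368 d.
D_c = (k_d/k_r) L₀ e^(−k_d t_c) = (0.212/2.10) × 33.5 × e^(−0.212×0.1368) = 0.1010 × 33.5 × 0.9714 = 3.285 mg/L.
Minimum DO = C_s − D_c = 8.29 − 3.285 = 5.005 mg/L.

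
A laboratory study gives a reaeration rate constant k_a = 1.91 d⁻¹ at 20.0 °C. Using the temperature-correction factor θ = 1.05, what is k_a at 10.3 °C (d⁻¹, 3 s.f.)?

k_a ≈ 1.19 d⁻¹

k_a(T₂) = k_a(T₁) · θ^(T₂−T₁) = 1.91 × 1.05^(10.3−20.0)
= 1.91 × 1.05^-9.70 = 1.91 × 0.6230 = 1.190 d⁻¹.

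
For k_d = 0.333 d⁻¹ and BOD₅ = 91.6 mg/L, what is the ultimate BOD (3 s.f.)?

L₀ ≈ 113 mg/L

BOD₅ = L₀(1 − e^(−5k_d)) ⇒ L₀ = BOD₅ / (1 − e^(−5×0.333))
= 91.6 / (1 − 0.1892) = 91.6 / 0.8108 = 113.0 mg/L.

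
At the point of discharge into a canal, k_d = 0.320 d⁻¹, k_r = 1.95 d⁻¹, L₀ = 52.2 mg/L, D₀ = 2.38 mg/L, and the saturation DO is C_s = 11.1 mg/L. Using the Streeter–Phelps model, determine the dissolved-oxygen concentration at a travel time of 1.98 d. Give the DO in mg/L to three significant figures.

k_d L₀/(k_r−k_d) = 0.320×52.2/(1.95−0.320) = 16.70/1.630 = 10.25 mg/L.
e^(−k_d t) = e^(−0.320×1.980) = 0.5307; e^(−k_r t) = e^(−1.95×1.980) = 0.02105.
D = 10.25 × (0.5307 − 0.02105) + 2.38 × 0.02105 = 5.223 + 0.05009 = 5.273 mg/L.
DO = C_s − D = 11.1 − 5.273 = 5.827 mg/L.

DO ≈ 5.83 mg/L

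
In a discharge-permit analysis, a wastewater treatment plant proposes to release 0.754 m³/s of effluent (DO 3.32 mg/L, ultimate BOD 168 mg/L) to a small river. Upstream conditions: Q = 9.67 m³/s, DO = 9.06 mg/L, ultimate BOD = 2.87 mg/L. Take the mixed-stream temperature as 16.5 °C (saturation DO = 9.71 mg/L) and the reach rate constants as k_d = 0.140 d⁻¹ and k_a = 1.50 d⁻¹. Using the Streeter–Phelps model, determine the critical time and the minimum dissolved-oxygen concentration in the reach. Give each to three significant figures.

Mixed DO = (9.67×9.06 + 0.754×3.32)/(9.67+0.754) = 90.11/10.42 = 8.645 mg/L.
Mixed L₀ = (9.67×2.87 + 0.754×168)/(10.42) = 154.4/10.42 = 14.81 mg/L.
Initial deficit D₀ = C_s − DO₀ = 9.71 − 8.645 = 1.065 mg/L.
t_c = (1/1.360) ln[(1.50/0.140)(1 − 1.065×1.360/(0.140×14.81))] = 0.7353 × ln(3.231) = 0.8622 d.
D_c = (0.140/1.50) × 14.81 × e^(−0.140×0.8622) = 0.09333 × 14.81 × 0.8863 = 1.225 mg/L.
Minimum DO = 9.71 − 1.225 = 8.485 mg/L.

t_c ≈ 0.862 d; minimum DO ≈ 8.48 mg/L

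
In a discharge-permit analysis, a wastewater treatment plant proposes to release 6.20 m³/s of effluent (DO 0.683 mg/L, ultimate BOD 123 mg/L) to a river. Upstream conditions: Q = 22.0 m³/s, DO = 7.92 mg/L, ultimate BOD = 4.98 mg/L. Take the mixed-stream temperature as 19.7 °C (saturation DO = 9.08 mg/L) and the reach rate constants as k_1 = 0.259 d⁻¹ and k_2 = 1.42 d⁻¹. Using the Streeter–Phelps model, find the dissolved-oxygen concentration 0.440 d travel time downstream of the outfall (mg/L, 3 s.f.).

DO ≈ 5.14 mg/L

Mixed DO = (22.0×7.92 + 6.20×0.683)/(22.0+6.20) = 178.5/28.20 = 6.329 mg/L.
Mixed L₀ = (22.0×4.98 + 6.20×123)/(28.20) = 872.2/28.20 = 30.93 mg/L.
Initial deficit D₀ = C_s − DO₀ = 9.08 − 6.329 = 2.751 mg/L.
D(0.440) = [0.259×30.93/(1.42−0.259)](e^(−0.259×0.440) − e^(−1.42×0.440)) + 2.751 e^(−1.42×0.440)
= 6.899 × (0.8923 − 0.5354) + 2.751 × 0.5354 = 3.935 mg/L.
DO = 9.08 − 3.935 = 5.145 mg/L.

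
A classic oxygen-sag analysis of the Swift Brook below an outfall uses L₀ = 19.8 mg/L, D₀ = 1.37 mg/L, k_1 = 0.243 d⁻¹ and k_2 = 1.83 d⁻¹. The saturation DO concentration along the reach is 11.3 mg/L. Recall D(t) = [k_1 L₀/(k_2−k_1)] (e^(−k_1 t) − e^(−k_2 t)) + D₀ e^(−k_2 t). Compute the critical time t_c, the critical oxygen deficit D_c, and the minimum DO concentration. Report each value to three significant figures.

t_c ≈ 0.893 d; D_c ≈ 2.12 mg/L; min DO ≈ 9.18 mg/L

t_c = [1/(k_2−k_1)] ln[(k_2/k_1)(1 − D₀(k_2−k_1)/(k_1 L₀))]
= [1/(1.83−0.243)] ln[(1.83/0.243)(1 − 1.37×1.587/(0.243×19.8))]
= (1/1.587) ln[7.531 × 0.5481] = 0.6301 × ln(4.128) = 0.6301 × 1.418 = 0.8933 d.
D_c = (k_1/k_2) L₀ e^(−k_1 t_c) = (0.243/1.83) × 19.8 × e^(−0.243×0.8933) = 0.1328 × 19.8 × 0.8049 = 2.116 mg/L.
Minimum DO = C_s − D_c = 11.3 − 2.116 = 9.184 mg/L.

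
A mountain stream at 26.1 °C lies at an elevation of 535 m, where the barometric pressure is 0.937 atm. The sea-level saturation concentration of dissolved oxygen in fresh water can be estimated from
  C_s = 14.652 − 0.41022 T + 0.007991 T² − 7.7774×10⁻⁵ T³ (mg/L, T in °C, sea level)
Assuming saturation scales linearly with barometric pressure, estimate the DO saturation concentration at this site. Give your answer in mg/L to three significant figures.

C_s ≈ 7.50 mg/L

At sea level: C_s = 14.652 − 0.41022×26.1 + 0.007991×26.1² − 7.7774×10⁻⁵×26.1³ = 8.006 mg/L.
Pressure correction: C_s' = 8.006 × 0.937 = 7.502 mg/L.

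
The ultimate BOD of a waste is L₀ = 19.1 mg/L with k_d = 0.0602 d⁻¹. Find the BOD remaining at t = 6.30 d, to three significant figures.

L_t = L₀ e^(−k_d t) = 19.1 × e^(−0.0602×6.30) = 19.1 × 0.6844 = 13.07 mg/L.

L ≈ 13.1 mg/L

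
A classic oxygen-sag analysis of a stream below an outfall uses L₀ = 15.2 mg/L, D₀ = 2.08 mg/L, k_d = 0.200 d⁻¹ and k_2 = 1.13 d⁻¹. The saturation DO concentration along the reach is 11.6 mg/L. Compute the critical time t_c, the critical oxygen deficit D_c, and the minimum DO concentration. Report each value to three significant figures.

t_c ≈ 0.774 d; D_c ≈ 2.30 mg/L; min DO ≈ 9.30 mg/L

At the critical point dD/dt = 0, so k_d L₀ e^(−k_d t) = k_2 D. Substituting D(t) from the Streeter–Phelps equation and solving for t gives
t_c = ln[(k_2/k_d)(1 − D₀(k_2−k_d)/(k_d L₀))] / (k_2−k_d).
Here k_2−k_d = 0.9300 d⁻¹ and 1 − D₀(k_2−k_d)/(k_d L₀) = 1 − 2.08×0.9300/(0.200×15.2) = 0.3637, so
t_c = ln(5.650 × 0.3637) / 0.9300 = 0.7202 / 0.9300 = 0.7744 d.
L(t_c) = L₀ e^(−k_d t_c) = 15.2 × 0.8565 = 13.02 mg/L, and at the critical point k_2 D_c = k_d L, so D_c = (0.200/1.13) × 13.02 = 2.304 mg/L.
Minimum DO = C_s − D_c = 11.6 − 2.304 = 9.296 mg/L.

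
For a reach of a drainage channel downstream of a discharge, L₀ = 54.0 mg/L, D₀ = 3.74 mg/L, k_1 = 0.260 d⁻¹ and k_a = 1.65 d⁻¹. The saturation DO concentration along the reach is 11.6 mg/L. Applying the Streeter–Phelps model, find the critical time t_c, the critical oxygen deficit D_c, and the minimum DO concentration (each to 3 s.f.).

t_c ≈ 0.997 d; D_c ≈ 6.57 mg/L; min DO ≈ 5.03 mg/L

At the critical point dD/dt = 0, so k_1 L₀ e^(−k_1 t) = k_a D. Substituting D(t) from the Streeter–Phelps equation and solving for t gives
t_c = ln[(k_a/k_1)(1 − D₀(k_a−k_1)/(k_1 L₀))] / (k_a−k_1).
Here k_a−k_1 = 1.390 d⁻¹ and 1 − D₀(k_a−k_1)/(k_1 L₀) = 1 − 3.74×1.390/(0.260×54.0) = 0.6297, so
t_c = ln(6.346 × 0.6297) / 1.390 = 1.385 / 1.390 = 0.9967 d.
L(t_c) = L₀ e^(−k_1 t_c) = 54.0 × 0.7717 = 41.67 mg/L, and at the critical point k_a D_c = k_1 L, so D_c = (0.260/1.65) × 41.67 = 6.567 mg/L.
Minimum DO = C_s − D_c = 11.6 − 6.567 = 5.033 mg/L.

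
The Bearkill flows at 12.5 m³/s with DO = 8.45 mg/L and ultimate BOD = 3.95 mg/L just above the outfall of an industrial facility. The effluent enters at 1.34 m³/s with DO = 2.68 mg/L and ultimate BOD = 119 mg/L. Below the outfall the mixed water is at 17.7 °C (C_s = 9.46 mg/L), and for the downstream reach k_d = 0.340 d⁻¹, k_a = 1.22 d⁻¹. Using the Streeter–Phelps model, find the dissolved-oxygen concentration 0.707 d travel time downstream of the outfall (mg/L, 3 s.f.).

Mixed DO = (12.5×8.45 + 1.34×2.68)/(12.5+1.34) = 109.2/13.84 = 7.891 mg/L.
Mixed L₀ = (12.5×3.95 + 1.34×119)/(13.84) = 208.8/13.84 = 15.09 mg/L.
Initial deficit D₀ = C_s − DO₀ = 9.46 − 7.891 = 1.569 mg/L.
D(0.707) = [0.340×15.09/(1.22−0.340)](e^(−0.340×0.707) − e^(−1.22×0.707)) + 1.569 e^(−1.22×0.707)
= 5.830 × (0.7863 − 0.4221) + 1.569 × 0.4221 = 2.786 mg/L.
DO = 9.46 − 2.786 = 6.674 mg/L.

DO ≈ 6.67 mg/L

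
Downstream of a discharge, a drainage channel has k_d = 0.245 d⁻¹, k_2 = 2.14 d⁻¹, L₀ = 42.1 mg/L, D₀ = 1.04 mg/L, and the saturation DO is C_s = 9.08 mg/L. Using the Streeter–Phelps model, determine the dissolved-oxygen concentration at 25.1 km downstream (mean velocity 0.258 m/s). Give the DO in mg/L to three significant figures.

DO ≈ 5.34 mg/L

Travel time t = x/v = 25.1 km / (0.258 m/s) = 25100 m / 0.258 m/s = 97290 s = 1.126 d.
k_d L₀/(k_2−k_d) = 0.245×42.1/(2.14−0.245) = 10.31/1.895 = 5.443 mg/L.
e^(−k_d t) = e^(−0.245×1.126) = 0.7589; e^(−k_2 t) = e^(−2.14×1.126) = 0.08985.
D = 5.443 × (0.7589 − 0.08985) + 1.04 × 0.08985 = 3.642 + 0.09344 = 3.735 mg/L.
DO = C_s − D = 9.08 − 3.735 = 5.345 mg/L.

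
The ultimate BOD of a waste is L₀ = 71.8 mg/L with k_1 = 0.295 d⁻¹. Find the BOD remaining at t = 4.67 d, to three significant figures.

L_t = L₀ e^(−k_1 t) = 71.8 × e^(−0.295×4.67) = 71.8 × 0.2522 = 18.11 mg/L.

L ≈ 18.1 mg/L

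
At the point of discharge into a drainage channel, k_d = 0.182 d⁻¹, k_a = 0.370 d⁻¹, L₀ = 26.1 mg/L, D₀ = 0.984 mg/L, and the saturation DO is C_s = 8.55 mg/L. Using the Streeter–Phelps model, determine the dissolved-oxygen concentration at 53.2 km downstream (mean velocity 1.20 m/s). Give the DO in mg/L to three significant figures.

DO ≈ 5.62 mg/L

Travel time t = x/v = 53.2 km / (1.20 m/s) = 53200 m / 1.20 m/s = 44330 s = 0.5131 d.
k_d L₀/(k_a−k_d) = 0.182×26.1/(0.370−0.182) = 4.750/0.1880 = 25.27 mg/L.
e^(−k_d t) = e^(−0.182×0.5131) = 0.9108; e^(−k_a t) = e^(−0.370×0.5131) = 0.8271.
D = 25.27 × (0.9108 − 0.8271) + 0.984 × 0.8271 = 2.116 + 0.8138 = 2.930 mg/L.
DO = C_s − D = 8.55 − 2.930 = 5.620 mg/L.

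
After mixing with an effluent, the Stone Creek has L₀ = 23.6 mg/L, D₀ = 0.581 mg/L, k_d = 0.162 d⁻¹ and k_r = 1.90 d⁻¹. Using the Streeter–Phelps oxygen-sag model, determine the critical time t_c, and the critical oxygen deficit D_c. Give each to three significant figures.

t_c ≈ 1.24 d; D_c ≈ 1.65 mg/L

t_c = [1/(k_r−k_d)] ln[(k_r/k_d)(1 − D₀(k_r−k_d)/(k_d L₀))]
= [1/(1.90−0.162)] ln[(1.90/0.162)(1 − 0.581×1.738/(0.162×23.6))]
= (1/1.738) ln[11.73 × 0.7359] = 0.5754 × ln(8.631) = 0.5754 × 2.155 = 1.240 d.
D_c = (k_d/k_r) L₀ e^(−k_d t_c) = (0.162/1.90) × 23.6 × e^(−0.162×1.240) = 0.08526 × 23.6 × 0.8180 = 1.646 mg/L.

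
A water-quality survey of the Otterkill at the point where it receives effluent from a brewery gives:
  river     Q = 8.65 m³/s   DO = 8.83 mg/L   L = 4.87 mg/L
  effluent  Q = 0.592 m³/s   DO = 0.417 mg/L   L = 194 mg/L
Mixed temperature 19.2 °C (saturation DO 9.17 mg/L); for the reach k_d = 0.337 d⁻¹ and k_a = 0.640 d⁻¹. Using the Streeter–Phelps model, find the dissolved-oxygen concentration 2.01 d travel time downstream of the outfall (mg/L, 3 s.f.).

Mixed DO = (8.65×8.83 + 0.592×0.417)/(8.65+0.592) = 76.63/9.242 = 8.291 mg/L.
Mixed L₀ = (8.65×4.87 + 0.592×194)/(9.242) = 157.0/9.242 = 16.98 mg/L.
Initial deficit D₀ = C_s − DO₀ = 9.17 − 8.291 = 0.8789 mg/L.
D(2.01) = [0.337×16.98/(0.640−0.337)](e^(−0.337×2.01) − e^(−0.640×2.01)) + 0.8789 e^(−0.640×2.01)
= 18.89 × (0.5080 − 0.2763) + 0.8789 × 0.2763 = 4.620 mg/L.
DO = 9.17 − 4.620 = 4.550 mg/L.

DO ≈ 4.55 mg/L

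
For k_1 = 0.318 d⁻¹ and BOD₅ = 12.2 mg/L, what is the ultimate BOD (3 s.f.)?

L₀ ≈ 15.3 mg/L

BOD₅ = L₀(1 − e^(−5k_1)) ⇒ L₀ = BOD₅ / (1 − e^(−5×0.318))
= 12.2 / (1 − 0.2039) = 12.2 / 0.7961 = 15.33 mg/L.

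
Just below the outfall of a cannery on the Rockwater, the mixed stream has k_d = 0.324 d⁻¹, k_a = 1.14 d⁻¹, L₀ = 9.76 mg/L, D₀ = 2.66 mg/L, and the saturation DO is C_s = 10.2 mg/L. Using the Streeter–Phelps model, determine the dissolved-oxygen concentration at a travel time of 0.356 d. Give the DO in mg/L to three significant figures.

DO ≈ 7.56 mg/L

k_d L₀/(k_a−k_d) = 0.324×9.76/(1.14−0.324) = 3.162/0.8160 = 3.875 mg/L.
e^(−k_d t) = e^(−0.324×0.3560) = 0.8911; e^(−k_a t) = e^(−1.14×0.3560) = 0.6664.
D = 3.875 × (0.8911 − 0.6664) + 2.66 × 0.6664 = 0.8706 + 1.773 = 2.643 mg/L.
DO = C_s − D = 10.2 − 2.643 = 7.557 mg/L.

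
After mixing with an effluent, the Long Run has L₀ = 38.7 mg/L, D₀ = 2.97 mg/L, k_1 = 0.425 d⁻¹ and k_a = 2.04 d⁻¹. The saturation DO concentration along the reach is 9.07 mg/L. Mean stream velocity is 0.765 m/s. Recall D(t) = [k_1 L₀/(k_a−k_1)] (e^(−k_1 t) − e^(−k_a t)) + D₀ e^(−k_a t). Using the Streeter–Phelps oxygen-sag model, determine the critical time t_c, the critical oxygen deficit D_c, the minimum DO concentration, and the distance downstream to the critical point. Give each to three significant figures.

t_c ≈ 0.758 d; D_c ≈ 5.84 mg/L; min DO ≈ 3.23 mg/L; x_c ≈ 50.1 km

At the critical point dD/dt = 0, so k_1 L₀ e^(−k_1 t) = k_a D. Substituting D(t) from the Streeter–Phelps equation and solving for t gives
t_c = ln[(k_a/k_1)(1 − D₀(k_a−k_1)/(k_1 L₀))] / (k_a−k_1).
Here k_a−k_1 = 1.615 d⁻¹ and 1 − D₀(k_a−k_1)/(k_1 L₀) = 1 − 2.97×1.615/(0.425×38.7) = 0.7084, so
t_c = ln(4.800 × 0.7084) / 1.615 = 1.224 / 1.615 = 0.7578 d.
D_c = (k_1/k_a) L₀ e^(−k_1 t_c) = (0.425/2.04) × 38.7 × e^(−0.425×0.7578) = 0.2083 × 38.7 × 0.7247 = 5.843 mg/L.
Minimum DO = C_s − D_c = 9.07 − 5.843 = 3.227 mg/L.
x_c = v t_c = 0.765 m/s × 0.7578 d × 86400 s/d = 50090 m ≈ 50.1 km.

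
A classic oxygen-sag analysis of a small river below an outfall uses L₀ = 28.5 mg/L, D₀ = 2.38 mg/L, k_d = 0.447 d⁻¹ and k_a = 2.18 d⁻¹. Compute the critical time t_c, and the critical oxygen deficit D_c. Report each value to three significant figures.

t_c ≈ 0.689 d; D_c ≈ 4.30 mg/L

With k_a/k_d = 4.877 and 1 − D₀(k_a−k_d)/(k_d L₀) = 0.6762,
t_c = ln(4.877 × 0.6762) / (2.18 − 0.447) = ln(3.298) / 1.733 = 1.193/1.733 = 0.6886 d.
D_c = (k_d/k_a) L₀ e^(−k_d t_c) = (0.447/2.18) × 28.5 × e^(−0.447×0.6886) = 0.2050 × 28.5 × 0.7351 = 4.296 mg/L.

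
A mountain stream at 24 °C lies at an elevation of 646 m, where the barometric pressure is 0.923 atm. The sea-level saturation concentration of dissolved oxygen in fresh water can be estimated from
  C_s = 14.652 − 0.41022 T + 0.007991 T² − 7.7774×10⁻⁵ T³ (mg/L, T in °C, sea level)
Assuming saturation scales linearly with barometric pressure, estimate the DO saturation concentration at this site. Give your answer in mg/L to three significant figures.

At sea level: C_s = 14.652 − 0.41022×24 + 0.007991×24² − 7.7774×10⁻⁵×24³ = 8.334 mg/L.
Pressure correction: C_s' = 8.334 × 0.923 = 7.693 mg/L.

C_s ≈ 7.69 mg/L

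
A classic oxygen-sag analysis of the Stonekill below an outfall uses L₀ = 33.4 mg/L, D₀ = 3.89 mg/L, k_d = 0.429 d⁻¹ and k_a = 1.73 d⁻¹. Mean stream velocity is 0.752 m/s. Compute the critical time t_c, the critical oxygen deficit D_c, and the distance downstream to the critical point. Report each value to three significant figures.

t_c ≈ 0.737 d; D_c ≈ 6.04 mg/L; x_c ≈ 47.9 km

t_c = [1/(k_a−k_d)] ln[(k_a/k_d)(1 − D₀(k_a−k_d)/(k_d L₀))]
= [1/(1.73−0.429)] ln[(1.73/0.429)(1 − 3.89×1.301/(0.429×33.4))]
= (1/1.301) ln[4.033 × 0.6468] = 0.7686 × ln(2.608) = 0.7686 × 0.9587 = 0.7369 d.
L(t_c) = L₀ e^(−k_d t_c) = 33.4 × 0.7290 = 24.35 mg/L, and at the critical point k_a D_c = k_d L, so D_c = (0.429/1.73) × 24.35 = 6.038 mg/L.
x_c = v t_c = 0.752 m/s × 0.7369 d × 86400 s/d = 47880 m ≈ 47.9 km.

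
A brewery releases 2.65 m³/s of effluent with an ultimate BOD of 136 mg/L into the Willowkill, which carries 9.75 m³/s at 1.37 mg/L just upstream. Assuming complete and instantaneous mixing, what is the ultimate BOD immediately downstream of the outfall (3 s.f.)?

30.1 mg/L

Flow-weighted mixing: C = (Q_r C_r + Q_w C_w)/(Q_r + Q_w)
= (9.75×1.37 + 2.65×136)/(9.75 + 2.65) = 373.8/12.40 = 30.14 mg/L.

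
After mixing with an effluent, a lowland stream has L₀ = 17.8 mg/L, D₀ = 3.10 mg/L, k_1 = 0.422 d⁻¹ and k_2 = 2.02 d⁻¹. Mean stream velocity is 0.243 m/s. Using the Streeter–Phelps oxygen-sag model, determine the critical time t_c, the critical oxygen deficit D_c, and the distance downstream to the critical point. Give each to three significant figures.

t_c ≈ 0.306 d; D_c ≈ 3.27 mg/L; x_c ≈ 6.42 km

With k_2/k_1 = 4.787 and 1 − D₀(k_2−k_1)/(k_1 L₀) = 0.3405,
t_c = ln(4.787 × 0.3405) / (2.02 − 0.422) = ln(1.630) / 1.598 = 0.4885/1.598 = 0.3057 d.
D_c = (k_1/k_2) L₀ e^(−k_1 t_c) = (0.422/2.02) × 17.8 × e^(−0.422×0.3057) = 0.2089 × 17.8 × 0.8790 = 3.269 mg/L.
x_c = v t_c = 0.243 m/s × 0.3057 d × 86400 s/d = 6419 m ≈ 6.42 km.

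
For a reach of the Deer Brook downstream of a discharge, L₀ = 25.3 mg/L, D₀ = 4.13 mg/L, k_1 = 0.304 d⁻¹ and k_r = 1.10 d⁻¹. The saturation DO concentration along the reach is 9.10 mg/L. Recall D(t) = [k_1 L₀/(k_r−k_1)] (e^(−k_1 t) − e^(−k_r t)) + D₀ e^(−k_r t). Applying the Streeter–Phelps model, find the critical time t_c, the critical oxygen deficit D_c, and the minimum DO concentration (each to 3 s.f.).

t_c = [1/(k_r−k_1)] ln[(k_r/k_1)(1 − D₀(k_r−k_1)/(k_1 L₀))]
= [1/(1.10−0.304)] ln[(1.10/0.304)(1 − 4.13×0.7960/(0.304×25.3))]
= (1/0.7960) ln[3.618 × 0.5726] = 1.256 × ln(2.072) = 1.256 × 0.7284 = 0.9151 d.
L(t_c) = L₀ e^(−k_1 t_c) = 25.3 × 0.7572 = 19.16 mg/L, and at the critical point k_r D_c = k_1 L, so D_c = (0.304/1.10) × 19.16 = 5.294 mg/L.
Minimum DO = C_s − D_c = 9.10 − 5.294 = 3.806 mg/L.

t_c ≈ 0.915 d; D_c ≈ 5.29 mg/L; min DO ≈ 3.81 mg/L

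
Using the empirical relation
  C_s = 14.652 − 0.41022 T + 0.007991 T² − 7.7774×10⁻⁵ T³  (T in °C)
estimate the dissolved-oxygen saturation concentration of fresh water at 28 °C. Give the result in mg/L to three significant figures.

C_s = 14.652 − 0.41022×28 + 0.007991×28² − 7.7774×10⁻⁵×28³ = 7.723 mg/L.

C_s ≈ 7.72 mg/L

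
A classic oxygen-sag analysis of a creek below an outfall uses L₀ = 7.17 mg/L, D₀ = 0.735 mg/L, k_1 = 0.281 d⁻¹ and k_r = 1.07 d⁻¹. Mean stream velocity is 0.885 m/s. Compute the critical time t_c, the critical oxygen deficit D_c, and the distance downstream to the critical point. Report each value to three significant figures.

t_c = [1/(k_r−k_1)] ln[(k_r/k_1)(1 − D₀(k_r−k_1)/(k_1 L₀))]
= [1/(1.07−0.281)] ln[(1.07/0.281)(1 − 0.735×0.7890/(0.281×7.17))]
= (1/0.7890) ln[3.808 × 0.7122] = 1.267 × ln(2.712) = 1.267 × 0.9976 = 1.264 d.
D_c = (k_1/k_r) L₀ e^(−k_1 t_c) = (0.281/1.07) × 7.17 × e^(−0.281×1.264) = 0.2626 × 7.17 × 0.7010 = 1.320 mg/L.
x_c = v t_c = 0.885 m/s × 1.264 d × 86400 s/d = 96680 m ≈ 96.7 km.

t_c ≈ 1.26 d; D_c ≈ 1.32 mg/L; x_c ≈ 96.7 km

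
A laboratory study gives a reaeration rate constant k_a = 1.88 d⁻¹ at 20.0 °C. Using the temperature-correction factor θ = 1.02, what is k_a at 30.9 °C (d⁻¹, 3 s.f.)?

k_a ≈ 2.33 d⁻¹

k_a(T₂) = k_a(T₁) · θ^(T₂−T₁) = 1.88 × 1.02^(30.9−20.0)
= 1.88 × 1.02^10.9 = 1.88 × 1.241 = 2.333 d⁻¹.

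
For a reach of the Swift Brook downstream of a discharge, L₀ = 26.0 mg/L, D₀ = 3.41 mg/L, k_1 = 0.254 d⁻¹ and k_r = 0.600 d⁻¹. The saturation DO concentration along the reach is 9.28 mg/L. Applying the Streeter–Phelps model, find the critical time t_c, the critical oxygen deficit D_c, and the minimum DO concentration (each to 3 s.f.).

t_c ≈ 1.92 d; D_c ≈ 6.77 mg/L; min DO ≈ 2.51 mg/L

At the critical point dD/dt = 0, so k_1 L₀ e^(−k_1 t) = k_r D. Substituting D(t) from the Streeter–Phelps equation and solving for t gives
t_c = ln[(k_r/k_1)(1 − D₀(k_r−k_1)/(k_1 L₀))] / (k_r−k_1).
Here k_r−k_1 = 0.3460 d⁻¹ and 1 − D₀(k_r−k_1)/(k_1 L₀) = 1 − 3.41×0.3460/(0.254×26.0) = 0.8213, so
t_c = ln(2.362 × 0.8213) / 0.3460 = 0.6628 / 0.3460 = 1.916 d.
L(t_c) = L₀ e^(−k_1 t_c) = 26.0 × 0.6147 = 15.98 mg/L, and at the critical point k_r D_c = k_1 L, so D_c = (0.254/0.600) × 15.98 = 6.766 mg/L.
Minimum DO = C_s − D_c = 9.28 − 6.766 = 2.514 mg/L.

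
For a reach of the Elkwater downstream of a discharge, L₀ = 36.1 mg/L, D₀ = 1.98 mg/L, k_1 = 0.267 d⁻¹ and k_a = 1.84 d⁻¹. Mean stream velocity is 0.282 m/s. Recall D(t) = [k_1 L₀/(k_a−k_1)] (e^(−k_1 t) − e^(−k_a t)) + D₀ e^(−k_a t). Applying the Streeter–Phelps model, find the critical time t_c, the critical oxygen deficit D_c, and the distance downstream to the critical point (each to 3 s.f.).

t_c ≈ 0.979 d; D_c ≈ 4.03 mg/L; x_c ≈ 23.9 km

With k_a/k_1 = 6.891 and 1 − D₀(k_a−k_1)/(k_1 L₀) = 0.6769,
t_c = ln(6.891 × 0.6769) / (1.84 − 0.267) = ln(4.665) / 1.573 = 1.540/1.573 = 0.9790 d.
D_c = (k_1/k_a) L₀ e^(−k_1 t_c) = (0.267/1.84) × 36.1 × e^(−0.267×0.9790) = 0.1451 × 36.1 × 0.7700 = 4.033 mg/L.
x_c = v t_c = 0.282 m/s × 0.9790 d × 86400 s/d = 23850 m ≈ 23.9 km.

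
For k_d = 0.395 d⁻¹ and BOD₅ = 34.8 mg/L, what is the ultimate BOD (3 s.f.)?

BOD₅ = L₀(1 − e^(−5k_d)) ⇒ L₀ = BOD₅ / (1 − e^(−5×0.395))
= 34.8 / (1 − 0.1388) = 34.8 / 0.8612 = 40.41 mg/L.

L₀ ≈ 40.4 mg/L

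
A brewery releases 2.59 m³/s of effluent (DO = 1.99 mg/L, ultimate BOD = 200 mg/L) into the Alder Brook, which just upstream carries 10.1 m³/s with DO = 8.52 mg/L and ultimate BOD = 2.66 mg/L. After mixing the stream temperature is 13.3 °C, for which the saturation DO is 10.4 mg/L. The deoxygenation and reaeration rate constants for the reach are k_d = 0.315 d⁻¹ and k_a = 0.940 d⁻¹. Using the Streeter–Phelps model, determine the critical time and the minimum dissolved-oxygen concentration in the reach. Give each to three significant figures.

t_c ≈ 1.49 d; minimum DO ≈ 1.41 mg/L

Mixed DO = (10.1×8.52 + 2.59×1.99)/(10.1+2.59) = 91.21/12.69 = 7.187 mg/L.
Mixed L₀ = (10.1×2.66 + 2.59×200)/(12.69) = 544.9/12.69 = 42.94 mg/L.
Initial deficit D₀ = C_s − DO₀ = 10.4 − 7.187 = 3.213 mg/L.
t_c = (1/0.6250) ln[(0.940/0.315)(1 − 3.213×0.6250/(0.315×42.94))] = 1.600 × ln(2.541) = 1.492 d.
D_c = (0.315/0.940) × 42.94 × e^(−0.315×1.492) = 0.3351 × 42.94 × 0.6250 = 8.992 mg/L.
Minimum DO = 10.4 − 8.992 = 1.408 mg/L.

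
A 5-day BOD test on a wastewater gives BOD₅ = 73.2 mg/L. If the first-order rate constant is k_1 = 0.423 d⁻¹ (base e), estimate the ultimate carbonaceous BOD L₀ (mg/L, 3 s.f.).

L₀ ≈ 83.2 mg/L

BOD₅ = L₀(1 − e^(−5k_1)) ⇒ L₀ = BOD₅ / (1 − e^(−5×0.423))
= 73.2 / (1 − 0.1206) = 73.2 / 0.8794 = 83.24 mg/L.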